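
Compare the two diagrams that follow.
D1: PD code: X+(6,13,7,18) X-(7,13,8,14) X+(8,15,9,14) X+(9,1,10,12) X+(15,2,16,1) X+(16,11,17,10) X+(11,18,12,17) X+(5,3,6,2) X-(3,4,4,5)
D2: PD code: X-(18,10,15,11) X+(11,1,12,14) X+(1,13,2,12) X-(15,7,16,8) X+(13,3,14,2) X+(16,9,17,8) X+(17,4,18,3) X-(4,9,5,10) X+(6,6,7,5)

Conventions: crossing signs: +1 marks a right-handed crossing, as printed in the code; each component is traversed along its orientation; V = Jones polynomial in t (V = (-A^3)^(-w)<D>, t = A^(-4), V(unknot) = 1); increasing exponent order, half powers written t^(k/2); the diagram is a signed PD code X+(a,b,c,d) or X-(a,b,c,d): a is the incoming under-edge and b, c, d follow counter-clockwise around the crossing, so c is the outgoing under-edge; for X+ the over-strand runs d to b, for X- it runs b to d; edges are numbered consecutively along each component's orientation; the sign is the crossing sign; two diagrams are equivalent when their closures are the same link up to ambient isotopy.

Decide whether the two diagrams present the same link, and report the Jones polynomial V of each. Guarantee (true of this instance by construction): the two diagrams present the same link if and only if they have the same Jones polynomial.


equivalent: no
V(D1) = -t^(3/2) - t^(7/2) + t^(9/2) - t^(11/2)  (w +5, c 9, <D> = A^-7 - A^-3 + A + A^9)
V(D2) = -t^(1/2) - t^(3/2) - t^(5/2) + t^(9/2)  (w +3, c 9, <D> = -A^-9 + A^-1 + A^3 + A^7)
why: V(t) takes 2 values over 2 diagrams, fixing the grouping


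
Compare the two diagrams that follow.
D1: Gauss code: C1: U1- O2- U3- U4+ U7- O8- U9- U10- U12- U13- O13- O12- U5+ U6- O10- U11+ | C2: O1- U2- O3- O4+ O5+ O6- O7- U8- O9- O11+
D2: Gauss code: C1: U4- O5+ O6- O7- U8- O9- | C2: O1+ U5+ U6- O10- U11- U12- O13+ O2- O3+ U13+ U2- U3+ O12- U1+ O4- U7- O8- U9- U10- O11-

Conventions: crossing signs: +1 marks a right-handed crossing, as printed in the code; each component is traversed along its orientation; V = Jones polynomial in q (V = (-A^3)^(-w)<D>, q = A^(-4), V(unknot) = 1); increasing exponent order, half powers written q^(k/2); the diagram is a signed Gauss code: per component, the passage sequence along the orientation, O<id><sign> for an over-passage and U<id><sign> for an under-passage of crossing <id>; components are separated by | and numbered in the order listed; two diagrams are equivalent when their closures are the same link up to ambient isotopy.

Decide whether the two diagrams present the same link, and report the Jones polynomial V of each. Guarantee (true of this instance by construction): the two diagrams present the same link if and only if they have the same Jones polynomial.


equivalent: yes
V(D1) = -q^(-11/2) + q^(-9/2) - q^(-7/2) - q^(-3/2)  (w -7, c 13, <D> = A^-15 + A^-7 - A^-3 + A)
V(D2) = -q^(-11/2) + q^(-9/2) - q^(-7/2) - q^(-3/2)  [13 crossings, <D> = A^-9 + A^-1 - A^3 + A^7, w = -5]
key observation: all 2 diagrams share one V(q), hence one class


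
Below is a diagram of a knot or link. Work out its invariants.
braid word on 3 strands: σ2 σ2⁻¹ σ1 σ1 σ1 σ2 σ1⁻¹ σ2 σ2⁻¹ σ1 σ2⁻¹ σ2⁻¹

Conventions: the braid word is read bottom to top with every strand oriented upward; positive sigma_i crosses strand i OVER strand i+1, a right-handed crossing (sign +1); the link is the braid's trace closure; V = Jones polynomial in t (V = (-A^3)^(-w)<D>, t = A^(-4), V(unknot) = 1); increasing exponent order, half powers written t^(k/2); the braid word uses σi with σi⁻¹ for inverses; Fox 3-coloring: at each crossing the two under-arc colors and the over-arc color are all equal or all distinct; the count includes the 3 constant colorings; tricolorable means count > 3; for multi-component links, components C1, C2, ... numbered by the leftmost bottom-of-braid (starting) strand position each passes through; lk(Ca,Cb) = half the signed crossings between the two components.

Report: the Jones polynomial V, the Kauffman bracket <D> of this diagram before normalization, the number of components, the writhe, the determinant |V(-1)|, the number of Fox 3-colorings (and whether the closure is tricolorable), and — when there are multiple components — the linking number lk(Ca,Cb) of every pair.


Jones polynomial: V(t) = t + t^3 - t^4
<D> = -A^-10 + A^-6 + A^2; writhe +2
components 1, writhe +2 (12 crossings)
3-colorings: 9 of 3^12, det 3 — tricolorable
note: V spans 3 powers of t: at least 3 crossings in any diagram


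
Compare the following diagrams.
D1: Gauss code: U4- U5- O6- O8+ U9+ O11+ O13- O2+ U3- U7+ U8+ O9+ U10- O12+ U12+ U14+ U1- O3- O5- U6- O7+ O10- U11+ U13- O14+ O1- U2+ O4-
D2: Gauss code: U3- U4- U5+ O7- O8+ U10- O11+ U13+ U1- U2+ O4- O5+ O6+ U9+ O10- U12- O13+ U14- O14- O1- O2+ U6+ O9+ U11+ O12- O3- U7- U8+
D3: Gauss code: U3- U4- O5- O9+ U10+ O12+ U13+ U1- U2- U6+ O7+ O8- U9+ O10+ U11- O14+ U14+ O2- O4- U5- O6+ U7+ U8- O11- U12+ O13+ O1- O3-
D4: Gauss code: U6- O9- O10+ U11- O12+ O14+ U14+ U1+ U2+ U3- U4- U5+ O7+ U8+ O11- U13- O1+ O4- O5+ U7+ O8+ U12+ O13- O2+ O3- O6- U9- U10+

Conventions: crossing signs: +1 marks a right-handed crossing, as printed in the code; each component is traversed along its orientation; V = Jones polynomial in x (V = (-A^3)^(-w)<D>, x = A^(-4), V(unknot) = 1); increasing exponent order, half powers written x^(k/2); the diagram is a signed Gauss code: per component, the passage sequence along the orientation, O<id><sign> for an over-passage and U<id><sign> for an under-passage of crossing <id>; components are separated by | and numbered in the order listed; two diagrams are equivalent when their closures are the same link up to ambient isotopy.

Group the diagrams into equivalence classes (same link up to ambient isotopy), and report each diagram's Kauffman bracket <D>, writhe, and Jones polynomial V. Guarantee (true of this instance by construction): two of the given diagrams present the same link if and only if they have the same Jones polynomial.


equivalence classes: {D1, D3} | {D2, D4}
D1 (bracket -A^-12 + 2A^-8 - 2A^-4 + 3 - 2A^4 + 2A^8 - A^12; 14 crossings at w = 0): V = -x^-3 + 2x^-2 - 2x^-1 + 3 - 2x + 2x^2 - x^3
D2 (bracket A^-20 - 2A^-16 + 2A^-12 - 2A^-8 + 2A^-4 - 1 + A^4; 14 crossings at w = 0): V = x^-1 - 1 + 2x - 2x^2 + 2x^3 - 2x^4 + x^5
V(D3) = -x^-3 + 2x^-2 - 2x^-1 + 3 - 2x + 2x^2 - x^3  (w 0, c 14, <D> = -A^-12 + 2A^-8 - 2A^-4 + 3 - 2A^4 + 2A^8 - A^12)
V(D4) = x^-1 - 1 + 2x - 2x^2 + 2x^3 - 2x^4 + x^5  [14 crossings, <D> = A^-14 - 2A^-10 + 2A^-6 - 2A^-2 + 2A^2 - A^6 + A^10, w = +2]
key observation: comparing 4 Jones polynomials yields 2 groups


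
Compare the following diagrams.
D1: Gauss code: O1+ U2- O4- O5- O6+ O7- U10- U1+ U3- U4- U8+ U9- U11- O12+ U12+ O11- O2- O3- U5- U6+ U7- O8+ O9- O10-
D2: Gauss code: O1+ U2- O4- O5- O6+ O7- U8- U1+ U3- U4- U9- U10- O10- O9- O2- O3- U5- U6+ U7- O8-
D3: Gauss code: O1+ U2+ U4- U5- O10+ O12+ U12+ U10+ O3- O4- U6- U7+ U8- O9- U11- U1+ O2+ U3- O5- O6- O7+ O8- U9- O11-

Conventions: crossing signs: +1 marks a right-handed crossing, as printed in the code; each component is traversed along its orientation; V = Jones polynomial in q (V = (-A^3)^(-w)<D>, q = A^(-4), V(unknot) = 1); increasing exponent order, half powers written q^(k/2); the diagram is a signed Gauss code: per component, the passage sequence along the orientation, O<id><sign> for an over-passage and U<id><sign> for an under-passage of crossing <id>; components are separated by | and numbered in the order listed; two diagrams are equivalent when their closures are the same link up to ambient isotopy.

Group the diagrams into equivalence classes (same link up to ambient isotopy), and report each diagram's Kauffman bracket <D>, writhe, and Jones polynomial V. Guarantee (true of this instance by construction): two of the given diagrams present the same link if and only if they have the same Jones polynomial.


equivalence classes: {D1, D2, D3}
D1 (bracket A^-8 + 1 - A^4; 12 crossings at w = -4): V = -q^-4 + q^-3 + q^-1
V(D2) = -q^-4 + q^-3 + q^-1  (w -6, c 10, <D> = A^-14 + A^-6 - A^-2)
D3 (bracket A^-2 + A^6 - A^10; 12 crossings at w = -2): V = -q^-4 + q^-3 + q^-1
key observation: one V(q) for all 3 diagrams — one class (guaranteed)


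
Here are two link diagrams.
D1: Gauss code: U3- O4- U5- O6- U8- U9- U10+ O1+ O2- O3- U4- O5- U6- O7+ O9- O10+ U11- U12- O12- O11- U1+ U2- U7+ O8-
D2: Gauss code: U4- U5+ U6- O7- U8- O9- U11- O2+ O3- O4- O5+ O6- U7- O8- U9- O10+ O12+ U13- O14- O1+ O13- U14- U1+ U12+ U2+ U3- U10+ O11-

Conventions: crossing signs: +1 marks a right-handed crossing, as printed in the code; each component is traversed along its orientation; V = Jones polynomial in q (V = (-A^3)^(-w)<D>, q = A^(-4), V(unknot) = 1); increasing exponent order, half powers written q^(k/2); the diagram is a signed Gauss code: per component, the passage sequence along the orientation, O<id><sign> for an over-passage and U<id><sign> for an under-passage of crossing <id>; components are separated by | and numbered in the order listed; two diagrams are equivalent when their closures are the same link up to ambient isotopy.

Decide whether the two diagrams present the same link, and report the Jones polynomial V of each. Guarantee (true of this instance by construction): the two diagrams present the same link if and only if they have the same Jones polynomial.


same link: yes
V(D1) = -q^-7 + q^-6 - q^-5 + q^-4 + q^-2  [12 crossings, <D> = A^-10 + A^-2 - A^2 + A^6 - A^10, w = -6]
V(D2) = -q^-7 + q^-6 - q^-5 + q^-4 + q^-2  [14 crossings, <D> = A^-4 + A^4 - A^8 + A^12 - A^16, w = -4]
insight: all 2 diagrams share one V(q), hence one class


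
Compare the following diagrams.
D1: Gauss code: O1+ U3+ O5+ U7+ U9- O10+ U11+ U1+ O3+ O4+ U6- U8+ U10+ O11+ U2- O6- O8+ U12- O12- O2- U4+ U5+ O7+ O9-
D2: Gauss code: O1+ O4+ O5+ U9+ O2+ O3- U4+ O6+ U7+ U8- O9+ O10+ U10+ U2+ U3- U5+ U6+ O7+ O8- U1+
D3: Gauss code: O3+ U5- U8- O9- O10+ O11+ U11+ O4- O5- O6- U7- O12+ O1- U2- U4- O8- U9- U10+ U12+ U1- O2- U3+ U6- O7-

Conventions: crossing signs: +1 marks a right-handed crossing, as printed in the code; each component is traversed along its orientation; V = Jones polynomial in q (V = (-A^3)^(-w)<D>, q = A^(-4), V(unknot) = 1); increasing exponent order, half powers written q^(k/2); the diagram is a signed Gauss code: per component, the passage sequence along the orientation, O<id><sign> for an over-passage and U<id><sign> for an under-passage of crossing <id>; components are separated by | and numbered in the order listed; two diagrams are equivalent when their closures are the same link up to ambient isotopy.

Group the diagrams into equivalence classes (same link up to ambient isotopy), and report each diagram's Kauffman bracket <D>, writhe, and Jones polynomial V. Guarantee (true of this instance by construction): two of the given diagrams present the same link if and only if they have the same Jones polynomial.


grouping into links: {D1} | {D2} | {D3}
V(D1) = q^2 + q^4 - q^5 + q^6 - q^7  (w +4, c 12, <D> = -A^-16 + A^-12 - A^-8 + A^-4 + A^4)
V(D2) = q + q^3 - q^4  (w +6, c 10, <D> = -A^2 + A^6 + A^14)
V(D3) = -q^-6 + q^-5 - q^-4 + 2q^-3 - q^-2 + q^-1  [12 crossings, <D> = A^-8 - A^-4 + 2 - A^4 + A^8 - A^12, w = -4]
why: 3 values of V(q) split the 3 diagrams


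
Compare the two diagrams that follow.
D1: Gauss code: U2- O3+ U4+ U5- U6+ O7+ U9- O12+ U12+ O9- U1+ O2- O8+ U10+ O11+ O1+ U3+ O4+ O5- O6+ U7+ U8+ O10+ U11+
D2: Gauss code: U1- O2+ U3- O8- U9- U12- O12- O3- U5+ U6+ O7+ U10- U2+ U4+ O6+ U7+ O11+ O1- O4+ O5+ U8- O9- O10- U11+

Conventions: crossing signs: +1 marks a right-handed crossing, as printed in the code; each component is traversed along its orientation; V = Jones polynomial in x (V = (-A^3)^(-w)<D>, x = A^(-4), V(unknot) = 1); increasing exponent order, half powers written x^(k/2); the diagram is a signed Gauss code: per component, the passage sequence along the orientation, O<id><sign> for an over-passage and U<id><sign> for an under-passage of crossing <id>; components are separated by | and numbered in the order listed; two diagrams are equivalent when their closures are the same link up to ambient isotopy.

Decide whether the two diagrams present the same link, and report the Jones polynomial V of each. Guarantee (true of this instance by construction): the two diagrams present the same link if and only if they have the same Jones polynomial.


same link: no
V(D1) = x^2 - x^3 + 3x^4 - 3x^5 + 3x^6 - 3x^7 + 2x^8 - x^9  [12 crossings, <D> = -A^-18 + 2A^-14 - 3A^-10 + 3A^-6 - 3A^-2 + 3A^2 - A^6 + A^10, w = +6]
V(D2) = -x^-3 + x^-2 - x^-1 + 3 - x + x^2 - x^3  (w 0, c 12, <D> = -A^-12 + A^-8 - A^-4 + 3 - A^4 + A^8 - A^12)
note: 2 classes among 2 diagrams; unequal V(x) rules out equality


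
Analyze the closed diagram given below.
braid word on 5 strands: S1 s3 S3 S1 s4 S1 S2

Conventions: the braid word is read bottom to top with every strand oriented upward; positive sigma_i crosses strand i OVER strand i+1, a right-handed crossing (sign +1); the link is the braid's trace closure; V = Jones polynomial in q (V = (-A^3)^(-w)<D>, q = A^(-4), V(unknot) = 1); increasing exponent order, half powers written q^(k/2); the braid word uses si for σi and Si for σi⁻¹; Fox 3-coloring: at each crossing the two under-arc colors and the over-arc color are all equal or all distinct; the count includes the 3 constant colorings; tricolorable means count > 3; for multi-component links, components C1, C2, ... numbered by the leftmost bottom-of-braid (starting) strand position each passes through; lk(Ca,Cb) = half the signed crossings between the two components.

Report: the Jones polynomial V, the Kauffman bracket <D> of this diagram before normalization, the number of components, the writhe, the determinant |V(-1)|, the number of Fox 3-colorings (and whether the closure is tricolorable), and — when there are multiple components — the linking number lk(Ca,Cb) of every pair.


V = q^(-9/2) - q^(-5/2) - q^(-3/2) - q^(-1/2)
<D> = A^-7 + A^-3 + A - A^9 (w = -3)
2 components over 7 crossings, w = -3
lk(C1,C2): 0
27 Fox colorings among 3^7, |V(-1)| = 0: tricolorable
why: span 4 respects span(V) <= c + mu - 1 = 8 for this 2-component diagram


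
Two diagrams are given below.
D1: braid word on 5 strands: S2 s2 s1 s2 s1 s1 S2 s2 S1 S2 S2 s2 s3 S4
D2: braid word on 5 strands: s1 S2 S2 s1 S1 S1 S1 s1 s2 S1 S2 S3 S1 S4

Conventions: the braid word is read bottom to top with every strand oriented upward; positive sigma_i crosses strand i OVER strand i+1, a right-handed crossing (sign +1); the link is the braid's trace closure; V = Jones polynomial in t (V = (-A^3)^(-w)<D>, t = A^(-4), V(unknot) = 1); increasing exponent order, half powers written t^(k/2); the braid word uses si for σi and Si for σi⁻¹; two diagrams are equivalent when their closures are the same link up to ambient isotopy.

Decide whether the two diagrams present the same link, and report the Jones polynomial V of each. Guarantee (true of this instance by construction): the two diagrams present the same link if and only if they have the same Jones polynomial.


equivalent: no
D1 (bracket A^6; 14 crossings at w = +2): V = 1
V(D2) = -t^-6 + t^-5 - t^-4 + 2t^-3 - t^-2 + t^-1  (w -6, c 14, <D> = A^-14 - A^-10 + 2A^-6 - A^-2 + A^2 - A^6)
key observation: comparing 2 Jones polynomials yields 2 groups


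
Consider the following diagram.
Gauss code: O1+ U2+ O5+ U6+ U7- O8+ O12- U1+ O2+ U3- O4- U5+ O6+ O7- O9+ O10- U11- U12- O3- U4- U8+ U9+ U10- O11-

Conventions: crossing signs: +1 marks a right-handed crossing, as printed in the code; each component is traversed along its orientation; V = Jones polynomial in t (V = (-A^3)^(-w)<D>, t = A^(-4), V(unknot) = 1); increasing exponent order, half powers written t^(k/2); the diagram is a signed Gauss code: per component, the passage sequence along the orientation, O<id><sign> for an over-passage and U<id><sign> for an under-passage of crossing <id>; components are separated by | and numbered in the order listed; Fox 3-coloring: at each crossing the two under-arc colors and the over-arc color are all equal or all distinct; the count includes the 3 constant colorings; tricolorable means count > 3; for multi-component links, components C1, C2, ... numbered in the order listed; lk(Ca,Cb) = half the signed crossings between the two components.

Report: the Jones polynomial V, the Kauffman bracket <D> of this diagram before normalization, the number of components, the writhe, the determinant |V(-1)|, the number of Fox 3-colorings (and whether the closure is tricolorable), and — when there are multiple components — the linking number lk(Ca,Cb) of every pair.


Jones polynomial: V(t) = -t^-3 + t^-2 - t^-1 + 3 - t + t^2 - t^3
<D> = -A^-12 + A^-8 - A^-4 + 3 - A^4 + A^8 - A^12; writhe 0
components 1, writhe 0 (12 crossings)
3-colorings: 27 of 3^12, det 9 — tricolorable
note: V is palindromic (span 6, det 9): t -> 1/t fixes it; necessary, not sufficient, for amphichirality


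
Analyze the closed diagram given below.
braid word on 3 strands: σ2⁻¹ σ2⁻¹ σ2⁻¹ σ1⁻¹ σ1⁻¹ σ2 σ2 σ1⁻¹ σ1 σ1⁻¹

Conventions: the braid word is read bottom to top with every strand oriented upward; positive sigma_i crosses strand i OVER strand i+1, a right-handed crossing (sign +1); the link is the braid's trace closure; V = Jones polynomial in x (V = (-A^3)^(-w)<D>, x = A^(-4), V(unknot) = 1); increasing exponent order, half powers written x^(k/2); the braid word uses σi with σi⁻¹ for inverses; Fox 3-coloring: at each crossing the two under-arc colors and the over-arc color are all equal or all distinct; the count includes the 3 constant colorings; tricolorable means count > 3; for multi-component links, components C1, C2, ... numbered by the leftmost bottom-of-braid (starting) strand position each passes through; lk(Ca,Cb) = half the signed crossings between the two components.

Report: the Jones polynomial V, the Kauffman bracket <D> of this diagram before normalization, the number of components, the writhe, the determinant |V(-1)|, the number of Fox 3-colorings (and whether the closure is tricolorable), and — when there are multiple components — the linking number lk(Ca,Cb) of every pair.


Jones polynomial: V(x) = x^-7 - 2x^-6 + 2x^-5 - 3x^-4 + 3x^-3 - 2x^-2 + 2x^-1
<D> = 2A^-8 - 2A^-4 + 3 - 3A^4 + 2A^8 - 2A^12 + A^16; writhe -4
components 1, writhe -4 (10 crossings)
3-colorings: 9 of 3^10, det 15 — tricolorable
note: free reduction leaves σ2⁻¹ σ2⁻¹ σ2⁻¹ σ1⁻¹ σ1⁻¹ σ2 σ2 σ1⁻¹ of the original 10 letters


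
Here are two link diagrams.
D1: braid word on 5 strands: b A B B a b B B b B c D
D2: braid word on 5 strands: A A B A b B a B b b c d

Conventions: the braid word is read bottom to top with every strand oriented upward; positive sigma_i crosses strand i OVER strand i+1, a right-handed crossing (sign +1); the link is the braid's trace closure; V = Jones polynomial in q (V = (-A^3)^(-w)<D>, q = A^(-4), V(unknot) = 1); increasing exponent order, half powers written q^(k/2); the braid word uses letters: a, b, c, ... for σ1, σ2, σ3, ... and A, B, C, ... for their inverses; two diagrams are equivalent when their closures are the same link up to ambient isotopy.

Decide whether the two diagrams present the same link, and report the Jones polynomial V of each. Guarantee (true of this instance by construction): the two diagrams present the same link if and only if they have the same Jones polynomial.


same link: yes
V(D1) = q^-3 + q^-2 + q^-1 + 1  [12 crossings, <D> = A^-6 + A^-2 + A^2 + A^6, w = -2]
D2 (bracket 1 + A^4 + A^8 + A^12; 12 crossings at w = 0): V = q^-3 + q^-2 + q^-1 + 1
note: one V(q) for all 2 diagrams — one class (guaranteed)


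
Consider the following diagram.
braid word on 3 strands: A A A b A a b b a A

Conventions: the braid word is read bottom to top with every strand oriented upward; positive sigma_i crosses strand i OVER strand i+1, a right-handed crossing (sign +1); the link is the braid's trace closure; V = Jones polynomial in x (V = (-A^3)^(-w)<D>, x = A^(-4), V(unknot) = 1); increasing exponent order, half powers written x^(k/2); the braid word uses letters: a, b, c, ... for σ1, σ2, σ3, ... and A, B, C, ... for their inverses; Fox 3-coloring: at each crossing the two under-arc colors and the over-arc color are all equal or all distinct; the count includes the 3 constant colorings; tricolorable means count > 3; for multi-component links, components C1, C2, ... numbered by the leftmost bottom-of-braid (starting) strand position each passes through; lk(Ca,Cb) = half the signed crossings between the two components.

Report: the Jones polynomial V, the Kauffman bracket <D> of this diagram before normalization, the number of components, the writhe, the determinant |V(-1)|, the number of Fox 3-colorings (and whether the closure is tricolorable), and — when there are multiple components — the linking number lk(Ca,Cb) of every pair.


V = -x^-3 + x^-2 - x^-1 + 3 - x + x^2 - x^3
<D> = -A^-12 + A^-8 - A^-4 + 3 - A^4 + A^8 - A^12 (w = 0)
1 component over 10 crossings, w = 0
27 Fox colorings among 3^10, |V(-1)| = 9: tricolorable
why: palindromic: swapping x for 1/x fixes V


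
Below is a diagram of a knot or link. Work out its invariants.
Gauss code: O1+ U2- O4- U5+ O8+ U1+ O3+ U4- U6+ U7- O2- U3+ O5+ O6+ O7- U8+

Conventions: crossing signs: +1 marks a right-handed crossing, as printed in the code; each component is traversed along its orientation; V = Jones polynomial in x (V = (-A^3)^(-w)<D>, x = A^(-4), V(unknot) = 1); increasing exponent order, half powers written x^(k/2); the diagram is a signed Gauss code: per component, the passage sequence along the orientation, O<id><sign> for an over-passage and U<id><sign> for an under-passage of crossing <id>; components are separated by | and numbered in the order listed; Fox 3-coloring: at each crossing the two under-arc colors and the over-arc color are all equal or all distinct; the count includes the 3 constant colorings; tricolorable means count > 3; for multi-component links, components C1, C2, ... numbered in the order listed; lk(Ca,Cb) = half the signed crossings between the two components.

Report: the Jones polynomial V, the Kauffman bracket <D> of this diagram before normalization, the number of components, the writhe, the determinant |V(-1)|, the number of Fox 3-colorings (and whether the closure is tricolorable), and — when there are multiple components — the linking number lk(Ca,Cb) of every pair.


Jones polynomial: V(x) = x^-1 - 1 + 2x - 2x^2 + 2x^3 - 2x^4 + x^5
<D> = A^-14 - 2A^-10 + 2A^-6 - 2A^-2 + 2A^2 - A^6 + A^10; writhe +2
components 1, writhe +2 (8 crossings)
3-colorings: 3 of 3^8, det 11 — not tricolorable
note: w = +2 shifts under R1 moves; the (-A^3)^(-2) factor cancels that in V


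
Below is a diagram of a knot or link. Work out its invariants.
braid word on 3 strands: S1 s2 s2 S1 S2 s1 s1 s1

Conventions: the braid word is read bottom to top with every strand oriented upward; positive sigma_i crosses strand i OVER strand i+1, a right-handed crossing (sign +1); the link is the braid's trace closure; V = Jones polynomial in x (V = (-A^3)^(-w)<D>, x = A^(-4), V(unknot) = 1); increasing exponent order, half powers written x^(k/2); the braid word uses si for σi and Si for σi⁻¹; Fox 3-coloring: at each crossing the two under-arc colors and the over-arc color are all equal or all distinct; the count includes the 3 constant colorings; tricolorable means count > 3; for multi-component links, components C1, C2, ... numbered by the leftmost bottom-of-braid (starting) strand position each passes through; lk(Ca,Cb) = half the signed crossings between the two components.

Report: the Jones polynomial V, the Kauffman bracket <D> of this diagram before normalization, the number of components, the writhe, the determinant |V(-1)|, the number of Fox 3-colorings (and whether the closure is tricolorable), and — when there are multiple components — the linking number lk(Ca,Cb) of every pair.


Jones polynomial: V(x) = x + x^3 - x^4
<D> = -A^-10 + A^-6 + A^2; writhe +2
components 1, writhe +2 (8 crossings)
3-colorings: 9 of 3^8, det 3 — tricolorable
note: w = +2 (over 8 crossings) is diagram-only; (-A^3)^(-2) removes it from V


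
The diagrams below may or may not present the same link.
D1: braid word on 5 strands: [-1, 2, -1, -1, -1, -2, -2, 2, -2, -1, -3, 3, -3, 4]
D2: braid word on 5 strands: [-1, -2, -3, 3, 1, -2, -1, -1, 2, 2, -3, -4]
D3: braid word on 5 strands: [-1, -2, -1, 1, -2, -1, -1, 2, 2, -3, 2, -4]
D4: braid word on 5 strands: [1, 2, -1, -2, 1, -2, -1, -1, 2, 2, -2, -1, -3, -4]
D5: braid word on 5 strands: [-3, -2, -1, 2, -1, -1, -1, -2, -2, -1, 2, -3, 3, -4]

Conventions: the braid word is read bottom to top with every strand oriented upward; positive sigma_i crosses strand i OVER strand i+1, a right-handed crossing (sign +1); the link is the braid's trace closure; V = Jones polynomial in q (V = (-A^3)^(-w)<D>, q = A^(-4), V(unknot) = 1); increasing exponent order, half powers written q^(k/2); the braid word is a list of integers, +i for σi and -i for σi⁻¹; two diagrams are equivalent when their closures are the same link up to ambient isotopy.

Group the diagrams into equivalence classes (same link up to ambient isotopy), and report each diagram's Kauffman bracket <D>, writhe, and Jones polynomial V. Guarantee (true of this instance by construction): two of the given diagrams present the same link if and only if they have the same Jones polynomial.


classes: {D1, D5} | {D2, D3, D4}
V(D1) = -q^-9 + 2q^-8 - 3q^-7 + 3q^-6 - 3q^-5 + 3q^-4 - q^-3 + q^-2  [14 crossings, <D> = A^-10 - A^-6 + 3A^-2 - 3A^2 + 3A^6 - 3A^10 + 2A^14 - A^18, w = -6]
D2 (bracket -A^-16 + 2A^-12 - A^-8 + 2A^-4 - 1 + A^4 - A^8; 12 crossings at w = -4): V = -q^-5 + q^-4 - q^-3 + 2q^-2 - q^-1 + 2 - q
V(D3) = -q^-5 + q^-4 - q^-3 + 2q^-2 - q^-1 + 2 - q  (w -4, c 12, <D> = -A^-16 + 2A^-12 - A^-8 + 2A^-4 - 1 + A^4 - A^8)
V(D4) = -q^-5 + q^-4 - q^-3 + 2q^-2 - q^-1 + 2 - q  (w -4, c 14, <D> = -A^-16 + 2A^-12 - A^-8 + 2A^-4 - 1 + A^4 - A^8)
V(D5) = -q^-9 + 2q^-8 - 3q^-7 + 3q^-6 - 3q^-5 + 3q^-4 - q^-3 + q^-2  [14 crossings, <D> = A^-16 - A^-12 + 3A^-8 - 3A^-4 + 3 - 3A^4 + 2A^8 - A^12, w = -8]
insight: 2 values of V(q) split the 5 diagrams


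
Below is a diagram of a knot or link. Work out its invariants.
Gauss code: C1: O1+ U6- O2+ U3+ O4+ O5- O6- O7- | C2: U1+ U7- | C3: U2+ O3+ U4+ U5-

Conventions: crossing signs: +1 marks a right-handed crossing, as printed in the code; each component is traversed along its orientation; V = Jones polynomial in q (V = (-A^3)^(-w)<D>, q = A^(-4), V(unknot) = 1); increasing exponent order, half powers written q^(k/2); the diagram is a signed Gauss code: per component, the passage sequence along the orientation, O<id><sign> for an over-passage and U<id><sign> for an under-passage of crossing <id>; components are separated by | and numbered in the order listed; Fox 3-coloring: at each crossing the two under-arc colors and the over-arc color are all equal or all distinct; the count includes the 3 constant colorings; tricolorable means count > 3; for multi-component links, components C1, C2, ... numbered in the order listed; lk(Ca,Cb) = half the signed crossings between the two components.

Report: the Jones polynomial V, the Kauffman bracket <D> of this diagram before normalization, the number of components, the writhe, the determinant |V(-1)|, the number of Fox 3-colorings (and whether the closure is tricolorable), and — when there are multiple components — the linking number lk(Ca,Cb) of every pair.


V(q) = 1 + q + q^2 + q^3
bracket: -A^-9 - A^-5 - A^-1 - A^3, w = +1
3 components, writhe +1, over 7 crossings
lk(C1,C2) = 0
linking number lk(C1,C3) = +1
lk(C2,C3): 0
det 0, colorings 9 of 3^7 — tricolorable
observation: the span of V is 3, within the link bound 7 + 3 - 1


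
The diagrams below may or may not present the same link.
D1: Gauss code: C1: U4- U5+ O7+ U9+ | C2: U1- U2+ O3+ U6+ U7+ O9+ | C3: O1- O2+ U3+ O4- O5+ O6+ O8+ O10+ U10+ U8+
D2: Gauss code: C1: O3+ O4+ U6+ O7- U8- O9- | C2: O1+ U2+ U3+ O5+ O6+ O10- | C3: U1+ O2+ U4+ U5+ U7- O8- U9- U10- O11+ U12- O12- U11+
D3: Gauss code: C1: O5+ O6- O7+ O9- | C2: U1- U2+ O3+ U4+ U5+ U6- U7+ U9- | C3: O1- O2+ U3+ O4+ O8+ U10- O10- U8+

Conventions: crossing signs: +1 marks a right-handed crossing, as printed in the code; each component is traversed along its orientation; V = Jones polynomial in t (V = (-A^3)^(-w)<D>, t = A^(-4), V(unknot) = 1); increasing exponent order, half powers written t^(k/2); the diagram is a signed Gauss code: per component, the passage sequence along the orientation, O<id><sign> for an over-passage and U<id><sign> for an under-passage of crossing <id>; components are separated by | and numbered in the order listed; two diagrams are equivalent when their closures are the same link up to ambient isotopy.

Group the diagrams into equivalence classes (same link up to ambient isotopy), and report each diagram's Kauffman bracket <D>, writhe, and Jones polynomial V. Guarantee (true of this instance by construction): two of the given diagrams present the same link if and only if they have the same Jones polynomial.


classes: {D1} | {D2} | {D3}
V(D1) = t + 2t^3 + t^5  [10 crossings, <D> = A^-2 + 2A^6 + A^14, w = +6]
V(D2) = 2 + t^2 + t^4  [12 crossings, <D> = A^-10 + A^-2 + 2A^6, w = +2]
V(D3) = 1 + t + t^2 + t^3  [10 crossings, <D> = A^-6 + A^-2 + A^2 + A^6, w = +2]
note: 3 values of V(t) split the 3 diagrams


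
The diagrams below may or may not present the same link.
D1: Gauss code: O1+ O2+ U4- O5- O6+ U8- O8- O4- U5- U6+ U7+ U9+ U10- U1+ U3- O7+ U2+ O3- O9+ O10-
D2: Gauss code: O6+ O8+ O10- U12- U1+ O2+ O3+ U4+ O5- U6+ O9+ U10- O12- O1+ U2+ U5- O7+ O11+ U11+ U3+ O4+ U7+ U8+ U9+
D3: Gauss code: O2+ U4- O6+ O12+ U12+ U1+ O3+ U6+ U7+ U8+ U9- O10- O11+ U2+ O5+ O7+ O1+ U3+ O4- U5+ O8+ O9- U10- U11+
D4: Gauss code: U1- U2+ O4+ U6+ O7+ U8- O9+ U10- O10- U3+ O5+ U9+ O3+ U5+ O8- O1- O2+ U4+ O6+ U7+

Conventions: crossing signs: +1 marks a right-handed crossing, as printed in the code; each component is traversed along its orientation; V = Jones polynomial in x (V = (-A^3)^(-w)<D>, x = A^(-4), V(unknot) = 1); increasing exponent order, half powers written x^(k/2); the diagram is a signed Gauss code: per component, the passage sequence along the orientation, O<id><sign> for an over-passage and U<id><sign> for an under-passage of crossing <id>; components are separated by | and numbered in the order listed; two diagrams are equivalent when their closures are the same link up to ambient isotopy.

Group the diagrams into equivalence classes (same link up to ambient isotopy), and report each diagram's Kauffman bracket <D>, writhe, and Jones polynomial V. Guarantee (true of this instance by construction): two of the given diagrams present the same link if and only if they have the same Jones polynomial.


equivalence classes: {D1} | {D2, D3} | {D4}
D1 (bracket 1; 10 crossings at w = 0): V = 1
V(D2) = x - x^2 + 2x^3 - x^4 + x^5 - x^6  (w +6, c 12, <D> = -A^-6 + A^-2 - A^2 + 2A^6 - A^10 + A^14)
V(D3) = x - x^2 + 2x^3 - x^4 + x^5 - x^6  [12 crossings, <D> = -A^-6 + A^-2 - A^2 + 2A^6 - A^10 + A^14, w = +6]
V(D4) = x^2 + 2x^4 - 2x^5 + x^6 - 2x^7 + x^8  (w +4, c 10, <D> = A^-20 - 2A^-16 + A^-12 - 2A^-8 + 2A^-4 + A^4)
key observation: 3 classes among 4 diagrams; unequal V(x) rules out equality


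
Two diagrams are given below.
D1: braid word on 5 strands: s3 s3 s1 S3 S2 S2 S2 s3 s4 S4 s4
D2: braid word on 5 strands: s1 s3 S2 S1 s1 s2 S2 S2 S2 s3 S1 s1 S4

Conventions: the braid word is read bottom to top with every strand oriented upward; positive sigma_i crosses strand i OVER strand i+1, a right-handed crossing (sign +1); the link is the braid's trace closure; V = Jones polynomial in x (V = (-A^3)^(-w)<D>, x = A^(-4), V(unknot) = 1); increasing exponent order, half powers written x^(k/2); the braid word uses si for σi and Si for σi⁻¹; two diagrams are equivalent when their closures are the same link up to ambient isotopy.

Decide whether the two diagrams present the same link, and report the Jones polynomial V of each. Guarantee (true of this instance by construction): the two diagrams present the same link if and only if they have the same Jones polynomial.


equivalent: yes
D1 (bracket A^-3 + 2A^5 - A^9 + A^13 - A^17; 11 crossings at w = +1): V = x^(-7/2) - x^(-5/2) + x^(-3/2) - 2x^(-1/2) - x^(3/2)
D2 (bracket A^-9 + 2A^-1 - A^3 + A^7 - A^11; 13 crossings at w = -1): V = x^(-7/2) - x^(-5/2) + x^(-3/2) - 2x^(-1/2) - x^(3/2)
key observation: one V(x) for all 2 diagrams — one class (guaranteed)


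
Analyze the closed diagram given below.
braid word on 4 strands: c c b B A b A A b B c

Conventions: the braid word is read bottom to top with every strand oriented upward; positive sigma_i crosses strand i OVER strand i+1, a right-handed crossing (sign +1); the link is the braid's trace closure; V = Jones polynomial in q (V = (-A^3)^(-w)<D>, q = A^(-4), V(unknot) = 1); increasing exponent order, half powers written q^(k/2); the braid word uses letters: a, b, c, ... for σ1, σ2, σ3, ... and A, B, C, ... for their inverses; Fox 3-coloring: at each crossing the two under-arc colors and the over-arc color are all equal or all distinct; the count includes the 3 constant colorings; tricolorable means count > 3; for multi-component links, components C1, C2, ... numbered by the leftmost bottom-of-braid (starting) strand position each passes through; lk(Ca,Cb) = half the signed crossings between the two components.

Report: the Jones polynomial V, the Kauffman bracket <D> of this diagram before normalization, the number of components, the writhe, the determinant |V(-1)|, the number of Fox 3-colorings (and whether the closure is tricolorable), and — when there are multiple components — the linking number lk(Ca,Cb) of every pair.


V = -q^-3 + q^-2 - q^-1 + 3 - q + q^2 - q^3
<D> = A^-9 - A^-5 + A^-1 - 3A^3 + A^7 - A^11 + A^15 (w = +1)
1 component over 11 crossings, w = +1
27 Fox colorings among 3^11, |V(-1)| = 9: tricolorable
why: V spans 6 powers of q: at least 6 crossings in any diagram


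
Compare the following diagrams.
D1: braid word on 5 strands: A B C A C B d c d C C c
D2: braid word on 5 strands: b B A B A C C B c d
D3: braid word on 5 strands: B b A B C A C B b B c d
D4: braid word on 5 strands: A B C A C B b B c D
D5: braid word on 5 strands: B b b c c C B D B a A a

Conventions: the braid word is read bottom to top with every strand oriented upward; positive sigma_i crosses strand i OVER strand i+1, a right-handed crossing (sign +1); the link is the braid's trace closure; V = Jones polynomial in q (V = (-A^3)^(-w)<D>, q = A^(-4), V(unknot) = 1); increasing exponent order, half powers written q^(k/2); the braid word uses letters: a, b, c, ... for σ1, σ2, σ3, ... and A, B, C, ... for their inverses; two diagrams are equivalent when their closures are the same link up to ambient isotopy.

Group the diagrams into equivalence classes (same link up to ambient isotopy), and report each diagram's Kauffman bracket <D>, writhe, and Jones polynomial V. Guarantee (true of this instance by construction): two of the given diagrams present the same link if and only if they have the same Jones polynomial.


equivalence classes: {D1, D2, D3, D4} | {D5}
D1 (bracket A^-8 - A^-4 + 2 - A^4 + A^8 - A^12; 12 crossings at w = -4): V = -q^-6 + q^-5 - q^-4 + 2q^-3 - q^-2 + q^-1
V(D2) = -q^-6 + q^-5 - q^-4 + 2q^-3 - q^-2 + q^-1  (w -4, c 10, <D> = A^-8 - A^-4 + 2 - A^4 + A^8 - A^12)
V(D3) = -q^-6 + q^-5 - q^-4 + 2q^-3 - q^-2 + q^-1  (w -4, c 12, <D> = A^-8 - A^-4 + 2 - A^4 + A^8 - A^12)
V(D4) = -q^-6 + q^-5 - q^-4 + 2q^-3 - q^-2 + q^-1  [10 crossings, <D> = A^-14 - A^-10 + 2A^-6 - A^-2 + A^2 - A^6, w = -6]
D5 (bracket 1; 12 crossings at w = 0): V = 1
key observation: V(q) takes 2 values over 5 diagrams, fixing the grouping


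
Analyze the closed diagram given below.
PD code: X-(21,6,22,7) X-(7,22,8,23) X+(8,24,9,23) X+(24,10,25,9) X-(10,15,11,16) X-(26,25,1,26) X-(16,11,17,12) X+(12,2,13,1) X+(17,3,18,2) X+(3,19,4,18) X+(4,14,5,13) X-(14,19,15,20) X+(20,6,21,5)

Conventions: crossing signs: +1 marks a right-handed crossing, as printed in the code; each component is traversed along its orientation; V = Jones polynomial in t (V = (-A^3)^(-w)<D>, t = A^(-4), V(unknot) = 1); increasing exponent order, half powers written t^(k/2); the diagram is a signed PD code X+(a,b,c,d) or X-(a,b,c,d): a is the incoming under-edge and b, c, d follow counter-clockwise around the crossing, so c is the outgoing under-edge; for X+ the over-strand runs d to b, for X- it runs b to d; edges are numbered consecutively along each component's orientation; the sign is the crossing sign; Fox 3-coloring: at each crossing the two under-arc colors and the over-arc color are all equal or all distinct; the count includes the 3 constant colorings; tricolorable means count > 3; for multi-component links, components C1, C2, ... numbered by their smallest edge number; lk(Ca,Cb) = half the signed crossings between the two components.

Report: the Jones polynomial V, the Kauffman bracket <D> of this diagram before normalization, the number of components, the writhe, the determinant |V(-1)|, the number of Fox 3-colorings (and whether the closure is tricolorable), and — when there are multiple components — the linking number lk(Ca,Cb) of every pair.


Jones polynomial: V(t) = -t^-1 + 2 - t + 2t^2 - t^3 + t^4 - t^5
<D> = A^-17 - A^-13 + A^-9 - 2A^-5 + A^-1 - 2A^3 + A^7; writhe +1
components 1, writhe +1 (13 crossings)
3-colorings: 9 of 3^13, det 9 — tricolorable
note: det 9 = |V(-1)|; divisible by 3, so tricolorable


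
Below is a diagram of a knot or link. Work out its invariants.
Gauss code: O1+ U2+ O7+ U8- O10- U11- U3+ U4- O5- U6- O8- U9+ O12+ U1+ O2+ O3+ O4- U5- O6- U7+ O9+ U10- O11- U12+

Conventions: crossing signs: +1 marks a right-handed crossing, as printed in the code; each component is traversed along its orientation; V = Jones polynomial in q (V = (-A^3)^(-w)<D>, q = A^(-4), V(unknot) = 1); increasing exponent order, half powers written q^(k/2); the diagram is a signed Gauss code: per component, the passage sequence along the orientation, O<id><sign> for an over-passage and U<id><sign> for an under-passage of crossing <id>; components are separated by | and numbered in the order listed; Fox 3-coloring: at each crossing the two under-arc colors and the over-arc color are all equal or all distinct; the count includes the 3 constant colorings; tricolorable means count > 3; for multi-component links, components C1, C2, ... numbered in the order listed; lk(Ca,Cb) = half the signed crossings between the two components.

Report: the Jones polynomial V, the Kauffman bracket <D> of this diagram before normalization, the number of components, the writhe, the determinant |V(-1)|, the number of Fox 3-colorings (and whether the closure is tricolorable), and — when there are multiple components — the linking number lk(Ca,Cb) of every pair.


Jones polynomial: V(q) = -q^-5 + 3q^-4 - 6q^-3 + 10q^-2 - 12q^-1 + 13 - 12q + 10q^2 - 6q^3 + 3q^4 - q^5
<D> = -A^-20 + 3A^-16 - 6A^-12 + 10A^-8 - 12A^-4 + 13 - 12A^4 + 10A^8 - 6A^12 + 3A^16 - A^20; writhe 0
components 1, writhe 0 (12 crossings)
3-colorings: 3 of 3^12, det 77 — not tricolorable
note: w = 0 shifts under R1 moves; the (-A^3)^(0) factor cancels that in V


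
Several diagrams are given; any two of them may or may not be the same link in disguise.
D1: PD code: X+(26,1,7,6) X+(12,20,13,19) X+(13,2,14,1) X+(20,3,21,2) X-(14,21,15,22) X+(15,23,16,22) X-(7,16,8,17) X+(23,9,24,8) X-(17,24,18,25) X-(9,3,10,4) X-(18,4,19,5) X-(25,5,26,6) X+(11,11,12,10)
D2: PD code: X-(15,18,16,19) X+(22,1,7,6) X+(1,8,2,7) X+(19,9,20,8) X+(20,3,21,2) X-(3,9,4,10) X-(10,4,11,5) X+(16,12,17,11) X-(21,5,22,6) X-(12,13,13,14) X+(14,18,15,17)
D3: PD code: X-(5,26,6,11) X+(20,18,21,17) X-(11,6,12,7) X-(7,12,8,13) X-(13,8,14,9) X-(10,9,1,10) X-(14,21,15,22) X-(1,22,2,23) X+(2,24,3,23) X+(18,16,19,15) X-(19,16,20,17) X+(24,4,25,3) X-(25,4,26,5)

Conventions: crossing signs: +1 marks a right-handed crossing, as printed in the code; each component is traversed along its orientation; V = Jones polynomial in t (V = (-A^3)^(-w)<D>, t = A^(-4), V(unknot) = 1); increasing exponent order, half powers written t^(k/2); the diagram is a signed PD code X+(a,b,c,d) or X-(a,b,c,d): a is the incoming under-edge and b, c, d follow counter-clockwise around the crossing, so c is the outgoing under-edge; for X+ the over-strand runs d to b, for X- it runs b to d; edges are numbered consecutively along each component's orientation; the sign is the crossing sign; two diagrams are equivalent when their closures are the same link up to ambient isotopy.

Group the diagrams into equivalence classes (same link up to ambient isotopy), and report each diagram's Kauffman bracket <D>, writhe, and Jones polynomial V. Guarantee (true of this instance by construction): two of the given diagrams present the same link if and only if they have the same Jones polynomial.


equivalence classes: {D1} | {D2} | {D3}
D1 (bracket A^-7 + A^13; 13 crossings at w = +1): V = -t^(-5/2) - t^(5/2)
V(D2) = -t^(-1/2) - t^(1/2)  (w +1, c 11, <D> = A + A^5)
D3 (bracket A^-9 + A^-1 - A^3 + A^7; 13 crossings at w = -5): V = -t^(-11/2) + t^(-9/2) - t^(-7/2) - t^(-3/2)
key observation: comparing 3 Jones polynomials yields 3 groups
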